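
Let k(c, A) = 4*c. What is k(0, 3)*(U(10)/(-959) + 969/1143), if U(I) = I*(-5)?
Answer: 0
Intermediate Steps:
U(I) = -5*I
k(0, 3)*(U(10)/(-959) + 969/1143) = (4*0)*(-5*10/(-959) + 969/1143) = 0*(-50*(-1/959) + 969*(1/1143)) = 0*(50/959 + 323/381) = 0*(328807/365379) = 0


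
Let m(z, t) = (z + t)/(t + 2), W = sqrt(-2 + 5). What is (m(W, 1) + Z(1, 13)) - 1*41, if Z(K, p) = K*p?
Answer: -83/3 + sqrt(3)/3 ≈ -27.089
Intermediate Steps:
W = sqrt(3) ≈ 1.7320
m(z, t) = (t + z)/(2 + t)
(m(W, 1) + Z(1, 13)) - 1*41 = ((1 + sqrt(3))/(2 + 1) + 1*13) - 1*41 = ((1 + sqrt(3))/3 + 13) - 41 = ((1/3 + sqrt(3)/3) + 13) - 41 = (40/3 + sqrt(3)/3) - 41 = -83/3 + sqrt(3)/3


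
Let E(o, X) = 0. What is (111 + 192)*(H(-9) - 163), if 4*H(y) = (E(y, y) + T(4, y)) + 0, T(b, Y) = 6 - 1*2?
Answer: -49086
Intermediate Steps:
T(b, Y) = 4 (T(b, Y) = 6 - 2 = 4)
H(y) = 1 (H(y) = ((0 + 4) + 0)/4 = (4 + 0)/4 = (¼)*4 = 1)
(111 + 192)*(H(-9) - 163) = (111 + 192)*(1 - 163) = 303*(-162) = -49086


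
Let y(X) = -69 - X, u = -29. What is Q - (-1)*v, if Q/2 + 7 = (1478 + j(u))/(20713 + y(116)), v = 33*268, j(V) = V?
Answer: 90632569/10264 ≈ 8830.1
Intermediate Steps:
v = 8844
Q = -142247/10264 (Q = -14 + 2*((1478 - 29)/(20713 + (-69 - 1*116))) = -14 + 2*(1449/(20713 + (-69 - 116))) = -14 + 2*(1449/(20713 - 185)) = -14 + 2*(1449/20528) = -14 + 1449/10264 = -142247/10264 ≈ -13.859)
Q - (-1)*v = -142247/10264 - (-1)*8844 = -142247/10264 - 1*(-8844) = -142247/10264 + 8844 = 90632569/10264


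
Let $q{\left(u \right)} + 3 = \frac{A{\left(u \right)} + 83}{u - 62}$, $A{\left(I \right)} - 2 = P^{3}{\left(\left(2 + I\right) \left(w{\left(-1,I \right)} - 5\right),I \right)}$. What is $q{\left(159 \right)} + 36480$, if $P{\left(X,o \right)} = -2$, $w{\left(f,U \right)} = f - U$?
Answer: $\frac{3538346}{97} \approx 36478.0$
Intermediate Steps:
$A{\left(I \right)} = -6$ ($A{\left(I \right)} = 2 + \left(-2\right)^{3} = 2 - 8 = -6$)
$q{\left(u \right)} = -3 + \frac{77}{-62 + u}$ ($q{\left(u \right)} = -3 + \frac{-6 + 83}{u - 62} = -3 + \frac{77}{-62 + u}$)
$q{\left(159 \right)} + 36480 = \frac{263 - 477}{-62 + 159} + 36480 = \frac{263 - 477}{97} + 36480 = \frac{1}{97} \left(-214\right) + 36480 = - \frac{214}{97} + 36480 = \frac{3538346}{97}$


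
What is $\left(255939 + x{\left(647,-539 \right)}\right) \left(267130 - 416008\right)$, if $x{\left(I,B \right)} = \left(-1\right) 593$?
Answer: $-38015401788$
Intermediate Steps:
$x{\left(I,B \right)} = -593$
$\left(255939 + x{\left(647,-539 \right)}\right) \left(267130 - 416008\right) = \left(255939 - 593\right) \left(267130 - 416008\right) = 255346 \left(-148878\right) = -38015401788$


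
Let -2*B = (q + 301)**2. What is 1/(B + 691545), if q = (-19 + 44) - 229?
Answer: 2/1373681 ≈ 1.4559e-6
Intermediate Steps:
q = -204 (q = 25 - 229 = -204)
B = -9409/2 (B = -(-204 + 301)**2/2 = -1/2*97**2 = -1/2*9409 = -9409/2 ≈ -4704.5)
1/(B + 691545) = 1/(-9409/2 + 691545) = 1/(1373681/2) = 2/1373681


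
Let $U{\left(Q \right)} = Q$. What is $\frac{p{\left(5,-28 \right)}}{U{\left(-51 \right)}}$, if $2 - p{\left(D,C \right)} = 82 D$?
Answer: $8$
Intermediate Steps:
$p{\left(D,C \right)} = 2 - 82 D$
$\frac{p{\left(5,-28 \right)}}{U{\left(-51 \right)}} = \frac{2 - 410}{-51} = \left(2 - 410\right) \left(- \frac{1}{51}\right) = \left(-408\right) \left(- \frac{1}{51}\right) = 8$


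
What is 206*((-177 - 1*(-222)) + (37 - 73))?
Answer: 1854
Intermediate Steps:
206*((-177 - 1*(-222)) + (37 - 73)) = 206*((-177 + 222) - 36) = 206*(45 - 36) = 206*9 = 1854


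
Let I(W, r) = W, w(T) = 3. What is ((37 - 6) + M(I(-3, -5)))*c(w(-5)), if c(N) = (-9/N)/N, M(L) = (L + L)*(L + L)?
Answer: -67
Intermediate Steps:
M(L) = 4*L² (M(L) = (2*L)*(2*L) = 4*L²)
c(N) = -9/N²
((37 - 6) + M(I(-3, -5)))*c(w(-5)) = ((37 - 6) + 4*(-3)²)*(-9/3²) = (31 + 4*9)*(-9*⅑) = (31 + 36)*(-1) = 67*(-1) = -67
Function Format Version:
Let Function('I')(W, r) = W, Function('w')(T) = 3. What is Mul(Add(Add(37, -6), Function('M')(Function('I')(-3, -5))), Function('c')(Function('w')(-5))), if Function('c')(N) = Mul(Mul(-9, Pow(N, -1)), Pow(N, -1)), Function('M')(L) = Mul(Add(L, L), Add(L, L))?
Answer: -67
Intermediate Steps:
Function('M')(L) = Mul(4, Pow(L, 2)) (Function('M')(L) = Mul(Mul(2, L), Mul(2, L)) = Mul(4, Pow(L, 2)))
Function('c')(N) = Mul(-9, Pow(N, -2))
Mul(Add(Add(37, -6), Function('M')(Function('I')(-3, -5))), Function('c')(Function('w')(-5))) = Mul(Add(Add(37, -6), Mul(4, Pow(-3, 2))), Mul(-9, Pow(3, -2))) = Mul(Add(31, Mul(4, 9)), Mul(-9, Rational(1, 9))) = Mul(Add(31, 36), -1) = Mul(67, -1) = -67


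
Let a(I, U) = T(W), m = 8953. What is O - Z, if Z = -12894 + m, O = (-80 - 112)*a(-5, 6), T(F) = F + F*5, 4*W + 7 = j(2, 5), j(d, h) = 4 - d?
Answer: 5381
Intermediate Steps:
W = -5/4 (W = -7/4 + (4 - 1*2)/4 = -7/4 + (4 - 2)/4 = -7/4 + (¼)*2 = -7/4 + ½ = -5/4 ≈ -1.2500)
T(F) = 6*F (T(F) = F + 5*F = 6*F)
a(I, U) = -15/2 (a(I, U) = 6*(-5/4) = -15/2)
O = 1440 (O = (-80 - 112)*(-15/2) = -192*(-15/2) = 1440)
Z = -3941 (Z = -12894 + 8953 = -3941)
O - Z = 1440 - 1*(-3941) = 1440 + 3941 = 5381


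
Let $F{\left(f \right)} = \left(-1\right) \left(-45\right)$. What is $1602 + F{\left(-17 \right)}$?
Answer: $1647$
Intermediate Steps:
$F{\left(f \right)} = 45$
$1602 + F{\left(-17 \right)} = 1602 + 45 = 1647$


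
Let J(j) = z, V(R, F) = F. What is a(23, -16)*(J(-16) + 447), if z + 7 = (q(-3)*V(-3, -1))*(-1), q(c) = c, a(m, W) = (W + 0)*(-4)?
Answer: 27968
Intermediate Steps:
a(m, W) = -4*W (a(m, W) = W*(-4) = -4*W)
z = -10 (z = -7 - 3*(-1)*(-1) = -7 + 3*(-1) = -7 - 3 = -10)
J(j) = -10
a(23, -16)*(J(-16) + 447) = (-4*(-16))*(-10 + 447) = 64*437 = 27968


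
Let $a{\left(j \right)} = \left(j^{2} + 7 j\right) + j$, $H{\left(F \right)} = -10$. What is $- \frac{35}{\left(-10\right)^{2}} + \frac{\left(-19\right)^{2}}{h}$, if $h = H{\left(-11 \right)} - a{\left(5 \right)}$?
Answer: $- \frac{1549}{300} \approx -5.1633$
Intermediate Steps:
$a{\left(j \right)} = j^{2} + 8 j$
$h = -75$ ($h = -10 - 5 \left(8 + 5\right) = -10 - 5 \cdot 13 = -10 - 65 = -75$)
$- \frac{35}{\left(-10\right)^{2}} + \frac{\left(-19\right)^{2}}{h} = - \frac{35}{\left(-10\right)^{2}} + \frac{\left(-19\right)^{2}}{-75} = - \frac{35}{100} + 361 \left(- \frac{1}{75}\right) = \left(-35\right) \frac{1}{100} - \frac{361}{75} = - \frac{7}{20} - \frac{361}{75} = - \frac{1549}{300}$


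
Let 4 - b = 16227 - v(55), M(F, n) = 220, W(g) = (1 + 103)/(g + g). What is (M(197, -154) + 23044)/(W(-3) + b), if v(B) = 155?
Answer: -2181/1508 ≈ -1.4463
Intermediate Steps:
W(g) = 52/g (W(g) = 104/((2*g)) = 104*(1/(2*g)) = 52/g)
b = -16068 (b = 4 - (16227 - 1*155) = 4 - (16227 - 155) = 4 - 1*16072 = 4 - 16072 = -16068)
(M(197, -154) + 23044)/(W(-3) + b) = (220 + 23044)/(52/(-3) - 16068) = 23264/(52*(-⅓) - 16068) = 23264/(-52/3 - 16068) = 23264/(-48256/3) = 23264*(-3/48256) = -2181/1508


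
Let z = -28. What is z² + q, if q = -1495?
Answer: -711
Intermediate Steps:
z² + q = (-28)² - 1495 = 784 - 1495 = -711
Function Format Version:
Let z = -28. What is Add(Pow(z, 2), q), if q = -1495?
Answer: -711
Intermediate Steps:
Add(Pow(z, 2), q) = Add(Pow(-28, 2), -1495) = Add(784, -1495) = -711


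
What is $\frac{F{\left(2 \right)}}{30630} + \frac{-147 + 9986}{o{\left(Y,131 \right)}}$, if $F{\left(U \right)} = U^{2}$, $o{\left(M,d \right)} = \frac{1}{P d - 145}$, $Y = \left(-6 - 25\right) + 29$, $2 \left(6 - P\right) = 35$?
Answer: $- \frac{497710193351}{30630} \approx -1.6249 \cdot 10^{7}$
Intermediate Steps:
$P = - \frac{23}{2}$ ($P = 6 - \frac{35}{2} = - \frac{23}{2} \approx -11.5$)
$Y = -2$ ($Y = -31 + 29 = -2$)
$o{\left(M,d \right)} = \frac{1}{-145 - \frac{23 d}{2}}$ ($o{\left(M,d \right)} = \frac{1}{- \frac{23 d}{2} - 145} = \frac{1}{-145 - \frac{23 d}{2}}$)
$\frac{F{\left(2 \right)}}{30630} + \frac{-147 + 9986}{o{\left(Y,131 \right)}} = \frac{2^{2}}{30630} + \frac{-147 + 9986}{\left(-2\right) \frac{1}{290 + 23 \cdot 131}} = 4 \cdot \frac{1}{30630} + \frac{9839}{\left(-2\right) \frac{1}{290 + 3013}} = \frac{2}{15315} + \frac{9839}{\left(-2\right) \frac{1}{3303}} = \frac{2}{15315} + \frac{9839}{- \frac{2}{3303}} = \frac{2}{15315} + 9839 \left(- \frac{3303}{2}\right) = \frac{2}{15315} - \frac{32498217}{2} = - \frac{497710193351}{30630}$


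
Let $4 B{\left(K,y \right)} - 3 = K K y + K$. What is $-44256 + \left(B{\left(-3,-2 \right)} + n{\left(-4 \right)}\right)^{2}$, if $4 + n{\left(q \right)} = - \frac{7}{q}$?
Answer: $- \frac{707367}{16} \approx -44210.0$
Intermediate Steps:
$n{\left(q \right)} = -4 - \frac{7}{q}$
$B{\left(K,y \right)} = \frac{3}{4} + \frac{K}{4} + \frac{y K^{2}}{4}$ ($B{\left(K,y \right)} = \frac{3}{4} + \frac{K K y + K}{4} = \frac{3}{4} + \frac{K^{2} y + K}{4} = \frac{3}{4} + \frac{y K^{2} + K}{4} = \frac{3}{4} + \frac{K + y K^{2}}{4} = \frac{3}{4} + \left(\frac{K}{4} + \frac{y K^{2}}{4}\right) = \frac{3}{4} + \frac{K}{4} + \frac{y K^{2}}{4}$)
$-44256 + \left(B{\left(-3,-2 \right)} + n{\left(-4 \right)}\right)^{2} = -44256 + \left(\left(\frac{3}{4} + \frac{1}{4} \left(-3\right) + \frac{1}{4} \left(-2\right) \left(-3\right)^{2}\right) - \left(4 + \frac{7}{-4}\right)\right)^{2} = -44256 + \left(\left(\frac{3}{4} - \frac{3}{4} + \frac{1}{4} \left(-2\right) 9\right) - \frac{9}{4}\right)^{2} = -44256 + \left(\left(\frac{3}{4} - \frac{3}{4} - \frac{9}{2}\right) + \left(-4 + \frac{7}{4}\right)\right)^{2} = -44256 + \left(- \frac{9}{2} - \frac{9}{4}\right)^{2} = -44256 + \left(- \frac{27}{4}\right)^{2} = -44256 + \frac{729}{16} = - \frac{707367}{16}$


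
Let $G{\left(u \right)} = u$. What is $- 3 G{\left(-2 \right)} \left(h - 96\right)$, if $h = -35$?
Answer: $-786$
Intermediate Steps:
$- 3 G{\left(-2 \right)} \left(h - 96\right) = \left(-3\right) \left(-2\right) \left(-35 - 96\right) = 6 \left(-131\right) = -786$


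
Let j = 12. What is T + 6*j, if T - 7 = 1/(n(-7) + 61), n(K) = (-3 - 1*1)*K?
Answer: 7032/89 ≈ 79.011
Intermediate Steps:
n(K) = -4*K (n(K) = (-3 - 1)*K = -4*K)
T = 624/89 (T = 7 + 1/(-4*(-7) + 61) = 7 + 1/(28 + 61) = 7 + 1/89 = 624/89 ≈ 7.0112)
T + 6*j = 624/89 + 6*12 = 624/89 + 72 = 7032/89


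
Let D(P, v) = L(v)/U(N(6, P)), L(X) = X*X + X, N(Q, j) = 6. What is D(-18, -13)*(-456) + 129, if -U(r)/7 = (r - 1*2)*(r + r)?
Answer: 2385/7 ≈ 340.71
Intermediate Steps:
U(r) = -14*r*(-2 + r) (U(r) = -7*(r - 1*2)*(r + r) = -7*(r - 2)*2*r = -7*(-2 + r)*2*r = -14*r*(-2 + r))
L(X) = X + X² (L(X) = X² + X = X + X²)
D(P, v) = -v*(1 + v)/336 (D(P, v) = (v*(1 + v))/((14*6*(2 - 1*6))) = (v*(1 + v))/((14*6*(2 - 6))) = (v*(1 + v))/((14*6*(-4))) = (v*(1 + v))/(-336) = (v*(1 + v))*(-1/336) = -v*(1 + v)/336)
D(-18, -13)*(-456) + 129 = -1/336*(-13)*(1 - 13)*(-456) + 129 = -1/336*(-13)*(-12)*(-456) + 129 = -13/28*(-456) + 129 = 1482/7 + 129 = 2385/7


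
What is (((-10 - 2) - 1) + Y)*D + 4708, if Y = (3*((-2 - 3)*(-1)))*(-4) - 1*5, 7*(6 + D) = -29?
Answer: 38494/7 ≈ 5499.1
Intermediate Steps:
D = -71/7 (D = -6 + (⅐)*(-29) = -6 - 29/7 = -71/7 ≈ -10.143)
Y = -65 (Y = (3*(-5*(-1)))*(-4) - 5 = (3*5)*(-4) - 5 = 15*(-4) - 5 = -60 - 5 = -65)
(((-10 - 2) - 1) + Y)*D + 4708 = (((-10 - 2) - 1) - 65)*(-71/7) + 4708 = ((-12 - 1) - 65)*(-71/7) + 4708 = (-13 - 65)*(-71/7) + 4708 = -78*(-71/7) + 4708 = 5538/7 + 4708 = 38494/7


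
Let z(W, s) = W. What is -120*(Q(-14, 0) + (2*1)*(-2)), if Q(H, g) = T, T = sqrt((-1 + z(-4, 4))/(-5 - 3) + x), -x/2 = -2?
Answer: 480 - 30*sqrt(74) ≈ 221.93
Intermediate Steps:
x = 4 (x = -2*(-2) = 4)
T = sqrt(74)/4 (T = sqrt((-1 - 4)/(-5 - 3) + 4) = sqrt(-5/(-8) + 4) = sqrt(-5*(-1/8) + 4) = sqrt(5/8 + 4) = sqrt(37/8) = sqrt(74)/4 ≈ 2.1506)
Q(H, g) = sqrt(74)/4
-120*(Q(-14, 0) + (2*1)*(-2)) = -120*(sqrt(74)/4 + (2*1)*(-2)) = -120*(sqrt(74)/4 + 2*(-2)) = -120*(sqrt(74)/4 - 4) = -120*(-4 + sqrt(74)/4) = 480 - 30*sqrt(74)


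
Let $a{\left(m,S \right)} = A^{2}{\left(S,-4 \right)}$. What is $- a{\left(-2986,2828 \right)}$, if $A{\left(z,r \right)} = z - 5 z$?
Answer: $-127961344$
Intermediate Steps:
$A{\left(z,r \right)} = - 4 z$
$a{\left(m,S \right)} = 16 S^{2}$ ($a{\left(m,S \right)} = \left(- 4 S\right)^{2} = 16 S^{2}$)
$- a{\left(-2986,2828 \right)} = - 16 \cdot 2828^{2} = - 16 \cdot 7997584 = \left(-1\right) 127961344 = -127961344$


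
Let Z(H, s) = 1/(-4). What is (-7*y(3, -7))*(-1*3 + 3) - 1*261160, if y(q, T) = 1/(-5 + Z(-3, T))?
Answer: -261160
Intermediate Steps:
Z(H, s) = -1/4
y(q, T) = -4/21 (y(q, T) = 1/(-5 - 1/4) = 1/(-21/4) = -4/21)
(-7*y(3, -7))*(-1*3 + 3) - 1*261160 = (-7*(-4/21))*(-1*3 + 3) - 1*261160 = 4*(-3 + 3)/3 - 261160 = (4/3)*0 - 261160 = 0 - 261160 = -261160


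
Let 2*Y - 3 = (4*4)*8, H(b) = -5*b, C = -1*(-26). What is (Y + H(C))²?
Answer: 16641/4 ≈ 4160.3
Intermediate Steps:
C = 26
Y = 131/2 (Y = 3/2 + ((4*4)*8)/2 = 3/2 + (16*8)/2 = 3/2 + (½)*128 = 3/2 + 64 = 131/2 ≈ 65.500)
(Y + H(C))² = (131/2 - 5*26)² = (131/2 - 130)² = (-129/2)² = 16641/4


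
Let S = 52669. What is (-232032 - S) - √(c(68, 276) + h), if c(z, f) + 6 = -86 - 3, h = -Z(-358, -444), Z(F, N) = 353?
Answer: -284701 - 8*I*√7 ≈ -2.847e+5 - 21.166*I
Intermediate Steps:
h = -353 (h = -1*353 = -353)
c(z, f) = -95 (c(z, f) = -6 + (-86 - 3) = -6 - 89 = -95)
(-232032 - S) - √(c(68, 276) + h) = (-232032 - 1*52669) - √(-95 - 353) = (-232032 - 52669) - √(-448) = -284701 - 8*I*√7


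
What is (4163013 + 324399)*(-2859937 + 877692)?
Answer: -8895149999940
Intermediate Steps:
(4163013 + 324399)*(-2859937 + 877692) = 4487412*(-1982245) = -8895149999940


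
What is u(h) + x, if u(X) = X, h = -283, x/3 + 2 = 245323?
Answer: 735680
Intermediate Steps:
x = 735963 (x = -6 + 3*245323 = -6 + 735969 = 735963)
u(h) + x = -283 + 735963 = 735680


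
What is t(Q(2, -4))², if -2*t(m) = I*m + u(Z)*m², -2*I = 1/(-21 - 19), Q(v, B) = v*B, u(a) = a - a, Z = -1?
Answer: 1/400 ≈ 0.0025000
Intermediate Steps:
u(a) = 0
Q(v, B) = B*v
I = 1/80 (I = -1/(2*(-21 - 19)) = -½/(-40) = -½*(-1/40) = 1/80 ≈ 0.012500)
t(m) = -m/160 (t(m) = -(m/80 + 0*m²)/2 = -(m/80 + 0)/2 = -m/160)
t(Q(2, -4))² = (-(-1)*2/40)² = (-1/160*(-8))² = (1/20)² = 1/400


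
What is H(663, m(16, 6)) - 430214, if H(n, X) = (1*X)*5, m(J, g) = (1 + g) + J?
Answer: -430099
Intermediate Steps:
m(J, g) = 1 + J + g
H(n, X) = 5*X (H(n, X) = X*5 = 5*X)
H(663, m(16, 6)) - 430214 = 5*(1 + 16 + 6) - 430214 = 5*23 - 430214 = 115 - 430214 = -430099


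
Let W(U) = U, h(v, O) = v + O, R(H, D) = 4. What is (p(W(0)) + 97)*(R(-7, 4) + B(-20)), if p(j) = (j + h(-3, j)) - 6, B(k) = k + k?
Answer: -3168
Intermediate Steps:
h(v, O) = O + v
B(k) = 2*k
p(j) = -9 + 2*j (p(j) = (j + (j - 3)) - 6 = (j + (-3 + j)) - 6 = (-3 + 2*j) - 6 = -9 + 2*j)
(p(W(0)) + 97)*(R(-7, 4) + B(-20)) = ((-9 + 2*0) + 97)*(4 + 2*(-20)) = ((-9 + 0) + 97)*(4 - 40) = (-9 + 97)*(-36) = 88*(-36) = -3168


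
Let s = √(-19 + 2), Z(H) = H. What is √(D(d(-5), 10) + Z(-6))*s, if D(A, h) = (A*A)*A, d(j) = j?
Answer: -√2227 ≈ -47.191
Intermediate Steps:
D(A, h) = A³ (D(A, h) = A²*A = A³)
s = I*√17 (s = √(-17) = I*√17 ≈ 4.1231*I)
√(D(d(-5), 10) + Z(-6))*s = √((-5)³ - 6)*(I*√17) = √(-125 - 6)*(I*√17) = √(-131)*(I*√17) = (I*√131)*(I*√17) = -√2227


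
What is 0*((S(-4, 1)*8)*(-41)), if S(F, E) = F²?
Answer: 0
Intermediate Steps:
0*((S(-4, 1)*8)*(-41)) = 0*(((-4)²*8)*(-41)) = 0*((16*8)*(-41)) = 0*(128*(-41)) = 0*(-5248) = 0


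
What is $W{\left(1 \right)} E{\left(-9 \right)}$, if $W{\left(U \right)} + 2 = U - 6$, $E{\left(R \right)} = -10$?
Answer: $70$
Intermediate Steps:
$W{\left(U \right)} = -8 + U$ ($W{\left(U \right)} = -2 + \left(U - 6\right) = -2 + \left(-6 + U\right) = -8 + U$)
$W{\left(1 \right)} E{\left(-9 \right)} = \left(-8 + 1\right) \left(-10\right) = \left(-7\right) \left(-10\right) = 70$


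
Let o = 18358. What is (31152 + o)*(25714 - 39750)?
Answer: -694922360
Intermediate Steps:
(31152 + o)*(25714 - 39750) = (31152 + 18358)*(25714 - 39750) = 49510*(-14036) = -694922360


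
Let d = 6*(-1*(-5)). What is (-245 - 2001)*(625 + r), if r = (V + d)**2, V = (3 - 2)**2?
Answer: -3562156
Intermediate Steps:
V = 1 (V = 1**2 = 1)
d = 30 (d = 6*5 = 30)
r = 961 (r = (1 + 30)**2 = 31**2 = 961)
(-245 - 2001)*(625 + r) = (-245 - 2001)*(625 + 961) = -2246*1586 = -3562156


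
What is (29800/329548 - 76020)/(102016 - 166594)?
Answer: 3131526145/2660193843 ≈ 1.1772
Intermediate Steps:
(29800/329548 - 76020)/(102016 - 166594) = (29800*(1/329548) - 76020)/(-64578) = (7450/82387 - 76020)*(-1/64578) = -6263052290/82387*(-1/64578) = 3131526145/2660193843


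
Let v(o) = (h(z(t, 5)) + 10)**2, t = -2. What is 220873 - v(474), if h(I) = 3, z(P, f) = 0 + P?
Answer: 220704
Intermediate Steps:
z(P, f) = P
v(o) = 169 (v(o) = (3 + 10)**2 = 13**2 = 169)
220873 - v(474) = 220873 - 1*169 = 220873 - 169 = 220704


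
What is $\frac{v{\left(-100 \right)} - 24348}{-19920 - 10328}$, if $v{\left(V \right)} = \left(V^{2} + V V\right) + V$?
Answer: $\frac{556}{3781} \approx 0.14705$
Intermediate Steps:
$v{\left(V \right)} = V + 2 V^{2}$ ($v{\left(V \right)} = \left(V^{2} + V^{2}\right) + V = 2 V^{2} + V = V + 2 V^{2}$)
$\frac{v{\left(-100 \right)} - 24348}{-19920 - 10328} = \frac{- 100 \left(1 + 2 \left(-100\right)\right) - 24348}{-19920 - 10328} = \frac{- 100 \left(1 - 200\right) - 24348}{-30248} = \left(\left(-100\right) \left(-199\right) - 24348\right) \left(- \frac{1}{30248}\right) = \left(19900 - 24348\right) \left(- \frac{1}{30248}\right) = \left(-4448\right) \left(- \frac{1}{30248}\right) = \frac{556}{3781}$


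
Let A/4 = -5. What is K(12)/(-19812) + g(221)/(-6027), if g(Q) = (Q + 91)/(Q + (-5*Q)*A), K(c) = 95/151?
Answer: -351630931/10319424988236 ≈ -3.4075e-5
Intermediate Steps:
A = -20 (A = 4*(-5) = -20)
K(c) = 95/151 (K(c) = 95*(1/151) = 95/151)
g(Q) = (91 + Q)/(101*Q) (g(Q) = (Q + 91)/(Q - 5*Q*(-20)) = (91 + Q)/(Q + 100*Q) = (91 + Q)/((101*Q)) = (91 + Q)*(1/(101*Q)) = (91 + Q)/(101*Q))
K(12)/(-19812) + g(221)/(-6027) = (95/151)/(-19812) + ((1/101)*(91 + 221)/221)/(-6027) = (95/151)*(-1/19812) + ((1/101)*(1/221)*312)*(-1/6027) = -95/2991612 + (24/1717)*(-1/6027) = -95/2991612 - 8/3449453 = -351630931/10319424988236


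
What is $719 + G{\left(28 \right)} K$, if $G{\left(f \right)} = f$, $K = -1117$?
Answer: $-30557$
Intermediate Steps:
$719 + G{\left(28 \right)} K = 719 + 28 \left(-1117\right) = 719 - 31276 = -30557$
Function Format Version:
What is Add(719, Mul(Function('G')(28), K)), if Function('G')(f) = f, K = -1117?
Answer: -30557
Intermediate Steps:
Add(719, Mul(Function('G')(28), K)) = Add(719, Mul(28, -1117)) = Add(719, -31276) = -30557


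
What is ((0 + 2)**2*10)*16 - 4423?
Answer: -3783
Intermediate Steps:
((0 + 2)**2*10)*16 - 4423 = (2**2*10)*16 - 4423 = (4*10)*16 - 4423 = 40*16 - 4423 = 640 - 4423 = -3783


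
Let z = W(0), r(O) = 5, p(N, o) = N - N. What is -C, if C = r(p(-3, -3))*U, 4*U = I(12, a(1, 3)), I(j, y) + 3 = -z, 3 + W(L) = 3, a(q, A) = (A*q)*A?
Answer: 15/4 ≈ 3.7500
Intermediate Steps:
p(N, o) = 0
a(q, A) = q*A²
W(L) = 0 (W(L) = -3 + 3 = 0)
z = 0
I(j, y) = -3 (I(j, y) = -3 - 1*0 = -3 + 0 = -3)
U = -¾ (U = (¼)*(-3) = -¾ ≈ -0.75000)
C = -15/4 (C = 5*(-¾) = -15/4 ≈ -3.7500)
-C = -1*(-15/4) = 15/4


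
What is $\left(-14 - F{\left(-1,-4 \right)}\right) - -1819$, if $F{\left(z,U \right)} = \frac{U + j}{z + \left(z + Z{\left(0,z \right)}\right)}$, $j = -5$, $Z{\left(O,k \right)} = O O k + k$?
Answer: $1802$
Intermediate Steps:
$Z{\left(O,k \right)} = k + k O^{2}$ ($Z{\left(O,k \right)} = O^{2} k + k = k O^{2} + k = k + k O^{2}$)
$F{\left(z,U \right)} = \frac{-5 + U}{3 z}$ ($F{\left(z,U \right)} = \frac{U - 5}{z + \left(z + z \left(1 + 0^{2}\right)\right)} = \frac{-5 + U}{z + \left(z + z \left(1 + 0\right)\right)} = \frac{-5 + U}{z + \left(z + z 1\right)} = \frac{-5 + U}{z + \left(z + z\right)} = \frac{-5 + U}{z + 2 z} = \frac{-5 + U}{3 z}$)
$\left(-14 - F{\left(-1,-4 \right)}\right) - -1819 = \left(-14 - \frac{-5 - 4}{3 \left(-1\right)}\right) - -1819 = \left(-14 - \frac{1}{3} \left(-1\right) \left(-9\right)\right) + 1819 = \left(-14 - 3\right) + 1819 = -17 + 1819 = 1802$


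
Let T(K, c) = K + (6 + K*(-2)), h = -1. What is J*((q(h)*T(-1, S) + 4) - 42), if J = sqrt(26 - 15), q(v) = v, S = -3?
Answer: -45*sqrt(11) ≈ -149.25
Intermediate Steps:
T(K, c) = 6 - K (T(K, c) = K + (6 - 2*K) = 6 - K)
J = sqrt(11) ≈ 3.3166
J*((q(h)*T(-1, S) + 4) - 42) = sqrt(11)*((-(6 - 1*(-1)) + 4) - 42) = sqrt(11)*((-(6 + 1) + 4) - 42) = sqrt(11)*((-1*7 + 4) - 42) = sqrt(11)*((-7 + 4) - 42) = sqrt(11)*(-3 - 42) = sqrt(11)*(-45) = -45*sqrt(11)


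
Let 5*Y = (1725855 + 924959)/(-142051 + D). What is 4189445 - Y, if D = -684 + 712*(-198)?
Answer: 5942960802789/1418555 ≈ 4.1894e+6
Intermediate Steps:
D = -141660 (D = -684 - 140976 = -141660)
Y = -2650814/1418555 (Y = ((1725855 + 924959)/(-142051 - 141660))/5 = (2650814/(-283711))/5 = (2650814*(-1/283711))/5 = (1/5)*(-2650814/283711) = -2650814/1418555 ≈ -1.8687)
4189445 - Y = 4189445 - 1*(-2650814/1418555) = 4189445 + 2650814/1418555 = 5942960802789/1418555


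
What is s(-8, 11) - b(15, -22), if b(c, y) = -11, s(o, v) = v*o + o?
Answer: -85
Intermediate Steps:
s(o, v) = o + o*v (s(o, v) = o*v + o = o + o*v)
s(-8, 11) - b(15, -22) = -8*(1 + 11) - 1*(-11) = -8*12 + 11 = -96 + 11 = -85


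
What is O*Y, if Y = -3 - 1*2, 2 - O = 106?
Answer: 520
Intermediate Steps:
O = -104 (O = 2 - 1*106 = 2 - 106 = -104)
Y = -5 (Y = -3 - 2 = -5)
O*Y = -104*(-5) = 520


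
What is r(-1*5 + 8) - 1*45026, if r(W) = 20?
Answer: -45006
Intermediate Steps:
r(-1*5 + 8) - 1*45026 = 20 - 1*45026 = 20 - 45026 = -45006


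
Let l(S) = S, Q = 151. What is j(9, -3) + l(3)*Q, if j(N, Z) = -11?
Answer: 442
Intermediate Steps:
j(9, -3) + l(3)*Q = -11 + 3*151 = -11 + 453 = 442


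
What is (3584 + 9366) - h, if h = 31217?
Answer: -18267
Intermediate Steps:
(3584 + 9366) - h = (3584 + 9366) - 1*31217 = 12950 - 31217 = -18267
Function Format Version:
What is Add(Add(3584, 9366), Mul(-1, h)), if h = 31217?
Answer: -18267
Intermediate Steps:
Add(Add(3584, 9366), Mul(-1, h)) = Add(Add(3584, 9366), Mul(-1, 31217)) = Add(12950, -31217) = -18267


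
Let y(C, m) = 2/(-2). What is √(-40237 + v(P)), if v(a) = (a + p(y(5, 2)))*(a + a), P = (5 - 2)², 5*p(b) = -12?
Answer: I*√1002955/5 ≈ 200.3*I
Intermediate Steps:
y(C, m) = -1 (y(C, m) = 2*(-½) = -1)
p(b) = -12/5 (p(b) = (⅕)*(-12) = -12/5)
P = 9 (P = 3² = 9)
v(a) = 2*a*(-12/5 + a) (v(a) = (a - 12/5)*(a + a) = (-12/5 + a)*(2*a) = 2*a*(-12/5 + a))
√(-40237 + v(P)) = √(-40237 + (⅖)*9*(-12 + 5*9)) = √(-40237 + (⅖)*9*(-12 + 45)) = √(-40237 + (⅖)*9*33) = √(-40237 + 594/5) = √(-200591/5) = I*√1002955/5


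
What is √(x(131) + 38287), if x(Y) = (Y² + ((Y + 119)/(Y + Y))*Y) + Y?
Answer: 2*√13926 ≈ 236.02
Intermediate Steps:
x(Y) = 119/2 + Y² + 3*Y/2 (x(Y) = (Y² + ((119 + Y)/((2*Y)))*Y) + Y = (Y² + ((119 + Y)*(1/(2*Y)))*Y) + Y = (Y² + ((119 + Y)/(2*Y))*Y) + Y = (Y² + (119/2 + Y/2)) + Y = (119/2 + Y² + Y/2) + Y = 119/2 + Y² + 3*Y/2)
√(x(131) + 38287) = √((119/2 + 131² + (3/2)*131) + 38287) = √((119/2 + 17161 + 393/2) + 38287) = √(17417 + 38287) = √55704 = 2*√13926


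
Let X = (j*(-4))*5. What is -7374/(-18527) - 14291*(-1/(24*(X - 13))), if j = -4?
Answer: 276626749/29791416 ≈ 9.2854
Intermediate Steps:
X = 80 (X = -4*(-4)*5 = 16*5 = 80)
-7374/(-18527) - 14291*(-1/(24*(X - 13))) = -7374/(-18527) - 14291*(-1/(24*(80 - 13))) = -7374*(-1/18527) - 14291/((-24*67)) = 7374/18527 - 14291/(-1608) = 7374/18527 - 14291*(-1/1608) = 7374/18527 + 14291/1608 = 276626749/29791416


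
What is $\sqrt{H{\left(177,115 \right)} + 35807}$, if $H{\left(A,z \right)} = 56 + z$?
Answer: $\sqrt{35978} \approx 189.68$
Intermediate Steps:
$\sqrt{H{\left(177,115 \right)} + 35807} = \sqrt{\left(56 + 115\right) + 35807} = \sqrt{171 + 35807} = \sqrt{35978}$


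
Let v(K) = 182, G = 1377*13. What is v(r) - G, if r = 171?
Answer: -17719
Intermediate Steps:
G = 17901
v(r) - G = 182 - 1*17901 = 182 - 17901 = -17719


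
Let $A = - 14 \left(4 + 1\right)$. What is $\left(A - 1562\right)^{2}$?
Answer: $2663424$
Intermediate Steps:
$A = -70$ ($A = \left(-14\right) 5 = -70$)
$\left(A - 1562\right)^{2} = \left(-70 - 1562\right)^{2} = \left(-1632\right)^{2} = 2663424$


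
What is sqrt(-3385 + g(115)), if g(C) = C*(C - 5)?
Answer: sqrt(9265) ≈ 96.255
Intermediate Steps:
g(C) = C*(-5 + C)
sqrt(-3385 + g(115)) = sqrt(-3385 + 115*(-5 + 115)) = sqrt(-3385 + 115*110) = sqrt(-3385 + 12650) = sqrt(9265)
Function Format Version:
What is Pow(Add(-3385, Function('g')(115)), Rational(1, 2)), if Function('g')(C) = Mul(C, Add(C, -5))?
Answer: Pow(9265, Rational(1, 2)) ≈ 96.255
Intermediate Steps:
Function('g')(C) = Mul(C, Add(-5, C))
Pow(Add(-3385, Function('g')(115)), Rational(1, 2)) = Pow(Add(-3385, Mul(115, Add(-5, 115))), Rational(1, 2)) = Pow(Add(-3385, Mul(115, 110)), Rational(1, 2)) = Pow(Add(-3385, 12650), Rational(1, 2)) = Pow(9265, Rational(1, 2))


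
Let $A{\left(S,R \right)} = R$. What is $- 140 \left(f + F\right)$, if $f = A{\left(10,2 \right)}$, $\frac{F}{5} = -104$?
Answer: $72520$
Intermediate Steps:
$F = -520$ ($F = 5 \left(-104\right) = -520$)
$f = 2$
$- 140 \left(f + F\right) = - 140 \left(2 - 520\right) = \left(-140\right) \left(-518\right) = 72520$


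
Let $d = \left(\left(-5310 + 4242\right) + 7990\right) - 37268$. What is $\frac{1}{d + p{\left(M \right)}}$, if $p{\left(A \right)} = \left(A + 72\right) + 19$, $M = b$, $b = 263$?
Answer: $- \frac{1}{29992} \approx -3.3342 \cdot 10^{-5}$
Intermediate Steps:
$M = 263$
$p{\left(A \right)} = 91 + A$ ($p{\left(A \right)} = \left(72 + A\right) + 19 = 91 + A$)
$d = -30346$ ($d = \left(-1068 + 7990\right) - 37268 = 6922 - 37268 = -30346$)
$\frac{1}{d + p{\left(M \right)}} = \frac{1}{-30346 + \left(91 + 263\right)} = \frac{1}{-30346 + 354} = \frac{1}{-29992} = - \frac{1}{29992}$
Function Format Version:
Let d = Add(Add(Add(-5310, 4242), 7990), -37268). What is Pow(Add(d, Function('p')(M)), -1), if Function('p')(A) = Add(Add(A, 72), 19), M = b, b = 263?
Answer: Rational(-1, 29992) ≈ -3.3342e-5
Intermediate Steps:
M = 263
Function('p')(A) = Add(91, A) (Function('p')(A) = Add(Add(72, A), 19) = Add(91, A))
d = -30346 (d = Add(Add(-1068, 7990), -37268) = Add(6922, -37268) = -30346)
Pow(Add(d, Function('p')(M)), -1) = Pow(Add(-30346, Add(91, 263)), -1) = Pow(Add(-30346, 354), -1) = Pow(-29992, -1) = Rational(-1, 29992)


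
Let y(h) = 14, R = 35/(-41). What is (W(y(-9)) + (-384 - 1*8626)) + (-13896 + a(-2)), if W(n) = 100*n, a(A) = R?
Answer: -881781/41 ≈ -21507.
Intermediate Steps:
R = -35/41 (R = 35*(-1/41) = -35/41 ≈ -0.85366)
a(A) = -35/41
(W(y(-9)) + (-384 - 1*8626)) + (-13896 + a(-2)) = (100*14 + (-384 - 1*8626)) + (-13896 - 35/41) = (1400 + (-384 - 8626)) - 569771/41 = (1400 - 9010) - 569771/41 = -7610 - 569771/41 = -881781/41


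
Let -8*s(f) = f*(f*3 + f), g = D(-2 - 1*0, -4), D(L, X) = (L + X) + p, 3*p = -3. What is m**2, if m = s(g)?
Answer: 2401/4 ≈ 600.25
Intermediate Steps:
p = -1 (p = (1/3)*(-3) = -1)
D(L, X) = -1 + L + X (D(L, X) = (L + X) - 1 = -1 + L + X)
g = -7 (g = -1 + (-2 - 1*0) - 4 = -1 + (-2 + 0) - 4 = -1 - 2 - 4 = -7)
s(f) = -f**2/2 (s(f) = -f*(f*3 + f)/8 = -f*(3*f + f)/8 = -f*4*f/8 = -f**2/2)
m = -49/2 (m = -1/2*(-7)**2 = -1/2*49 = -49/2 ≈ -24.500)
m**2 = (-49/2)**2 = 2401/4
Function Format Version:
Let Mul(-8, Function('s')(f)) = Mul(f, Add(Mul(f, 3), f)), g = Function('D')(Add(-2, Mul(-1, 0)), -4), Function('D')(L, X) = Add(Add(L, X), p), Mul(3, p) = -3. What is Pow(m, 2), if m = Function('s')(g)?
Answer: Rational(2401, 4) ≈ 600.25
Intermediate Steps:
p = -1 (p = Mul(Rational(1, 3), -3) = -1)
Function('D')(L, X) = Add(-1, L, X) (Function('D')(L, X) = Add(Add(L, X), -1) = Add(-1, L, X))
g = -7 (g = Add(-1, Add(-2, Mul(-1, 0)), -4) = Add(-1, Add(-2, 0), -4) = Add(-1, -2, -4) = -7)
Function('s')(f) = Mul(Rational(-1, 2), Pow(f, 2)) (Function('s')(f) = Mul(Rational(-1, 8), Mul(f, Add(Mul(f, 3), f))) = Mul(Rational(-1, 8), Mul(f, Add(Mul(3, f), f))) = Mul(Rational(-1, 8), Mul(f, Mul(4, f))) = Mul(Rational(-1, 8), Mul(4, Pow(f, 2))) = Mul(Rational(-1, 2), Pow(f, 2)))
m = Rational(-49, 2) (m = Mul(Rational(-1, 2), Pow(-7, 2)) = Mul(Rational(-1, 2), 49) = Rational(-49, 2) ≈ -24.500)
Pow(m, 2) = Pow(Rational(-49, 2), 2) = Rational(2401, 4)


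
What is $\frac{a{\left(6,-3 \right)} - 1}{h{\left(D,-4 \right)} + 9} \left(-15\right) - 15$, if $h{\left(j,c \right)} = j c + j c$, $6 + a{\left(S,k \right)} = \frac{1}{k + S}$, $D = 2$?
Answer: $- \frac{205}{7} \approx -29.286$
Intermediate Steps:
$a{\left(S,k \right)} = -6 + \frac{1}{S + k}$ ($a{\left(S,k \right)} = -6 + \frac{1}{k + S} = -6 + \frac{1}{S + k}$)
$h{\left(j,c \right)} = 2 c j$ ($h{\left(j,c \right)} = c j + c j = 2 c j$)
$\frac{a{\left(6,-3 \right)} - 1}{h{\left(D,-4 \right)} + 9} \left(-15\right) - 15 = \frac{\frac{1 - 36 - -18}{6 - 3} - 1}{2 \left(-4\right) 2 + 9} \left(-15\right) - 15 = \frac{\frac{1 - 36 + 18}{3} - 1}{-16 + 9} \left(-15\right) - 15 = \frac{\frac{1}{3} \left(-17\right) - 1}{-7} \left(-15\right) - 15 = \left(- \frac{17}{3} - 1\right) \left(- \frac{1}{7}\right) \left(-15\right) - 15 = \left(- \frac{20}{3}\right) \left(- \frac{1}{7}\right) \left(-15\right) - 15 = \frac{20}{21} \left(-15\right) - 15 = - \frac{100}{7} - 15 = - \frac{205}{7}$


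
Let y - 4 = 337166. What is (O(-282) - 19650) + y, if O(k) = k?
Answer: 317238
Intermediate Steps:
y = 337170 (y = 4 + 337166 = 337170)
(O(-282) - 19650) + y = (-282 - 19650) + 337170 = -19932 + 337170 = 317238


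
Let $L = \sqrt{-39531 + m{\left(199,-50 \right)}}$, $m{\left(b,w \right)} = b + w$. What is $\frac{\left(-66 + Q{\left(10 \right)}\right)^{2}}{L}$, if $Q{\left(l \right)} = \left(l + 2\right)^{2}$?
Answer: $- \frac{3042 i \sqrt{39382}}{19691} \approx - 30.658 i$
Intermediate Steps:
$Q{\left(l \right)} = \left(2 + l\right)^{2}$
$L = i \sqrt{39382}$ ($L = \sqrt{-39531 + \left(199 - 50\right)} = \sqrt{-39531 + 149} = \sqrt{-39382} = i \sqrt{39382} \approx 198.45 i$)
$\frac{\left(-66 + Q{\left(10 \right)}\right)^{2}}{L} = \frac{\left(-66 + \left(2 + 10\right)^{2}\right)^{2}}{i \sqrt{39382}} = \left(-66 + 12^{2}\right)^{2} \left(- \frac{i \sqrt{39382}}{39382}\right) = \left(-66 + 144\right)^{2} \left(- \frac{i \sqrt{39382}}{39382}\right) = 78^{2} \left(- \frac{i \sqrt{39382}}{39382}\right) = 6084 \left(- \frac{i \sqrt{39382}}{39382}\right) = - \frac{3042 i \sqrt{39382}}{19691}$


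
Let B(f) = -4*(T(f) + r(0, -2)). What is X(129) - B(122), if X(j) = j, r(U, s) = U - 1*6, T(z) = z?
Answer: 593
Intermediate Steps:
r(U, s) = -6 + U (r(U, s) = U - 6 = -6 + U)
B(f) = 24 - 4*f (B(f) = -4*(f + (-6 + 0)) = -4*(f - 6) = -4*(-6 + f) = 24 - 4*f)
X(129) - B(122) = 129 - (24 - 4*122) = 129 - (24 - 488) = 129 - 1*(-464) = 129 + 464 = 593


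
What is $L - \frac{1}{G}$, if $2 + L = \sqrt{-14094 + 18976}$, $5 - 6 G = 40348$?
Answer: $- \frac{80680}{40343} + \sqrt{4882} \approx 67.871$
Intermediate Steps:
$G = - \frac{40343}{6}$ ($G = \frac{5}{6} - \frac{20174}{3} = - \frac{40343}{6} \approx -6723.8$)
$L = -2 + \sqrt{4882}$ ($L = -2 + \sqrt{-14094 + 18976} = -2 + \sqrt{4882} \approx 67.871$)
$L - \frac{1}{G} = \left(-2 + \sqrt{4882}\right) - \frac{1}{- \frac{40343}{6}} = \left(-2 + \sqrt{4882}\right) - - \frac{6}{40343} = \left(-2 + \sqrt{4882}\right) + \frac{6}{40343} = - \frac{80680}{40343} + \sqrt{4882}$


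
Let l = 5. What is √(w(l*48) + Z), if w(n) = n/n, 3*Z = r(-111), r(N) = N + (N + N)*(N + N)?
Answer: 2*√4098 ≈ 128.03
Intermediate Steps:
r(N) = N + 4*N² (r(N) = N + (2*N)*(2*N) = N + 4*N²)
Z = 16391 (Z = (-111*(1 + 4*(-111)))/3 = (-111*(1 - 444))/3 = (-111*(-443))/3 = (⅓)*49173 = 16391)
w(n) = 1
√(w(l*48) + Z) = √(1 + 16391) = √16392 = 2*√4098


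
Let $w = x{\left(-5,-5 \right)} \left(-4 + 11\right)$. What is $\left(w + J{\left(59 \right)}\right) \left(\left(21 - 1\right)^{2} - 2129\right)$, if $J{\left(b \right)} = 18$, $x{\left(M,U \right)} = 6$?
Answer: $-103740$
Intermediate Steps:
$w = 42$ ($w = 6 \left(-4 + 11\right) = 6 \cdot 7 = 42$)
$\left(w + J{\left(59 \right)}\right) \left(\left(21 - 1\right)^{2} - 2129\right) = \left(42 + 18\right) \left(\left(21 - 1\right)^{2} - 2129\right) = 60 \left(20^{2} - 2129\right) = 60 \left(400 - 2129\right) = 60 \left(-1729\right) = -103740$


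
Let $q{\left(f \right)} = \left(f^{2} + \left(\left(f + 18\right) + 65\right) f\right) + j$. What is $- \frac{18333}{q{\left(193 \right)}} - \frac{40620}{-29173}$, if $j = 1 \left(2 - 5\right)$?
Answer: $\frac{3141850071}{2640564922} \approx 1.1898$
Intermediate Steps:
$j = -3$ ($j = 1 \left(-3\right) = -3$)
$q{\left(f \right)} = -3 + f^{2} + f \left(83 + f\right)$ ($q{\left(f \right)} = \left(f^{2} + \left(\left(f + 18\right) + 65\right) f\right) - 3 = \left(f^{2} + \left(\left(18 + f\right) + 65\right) f\right) - 3 = \left(f^{2} + \left(83 + f\right) f\right) - 3 = \left(f^{2} + f \left(83 + f\right)\right) - 3 = -3 + f^{2} + f \left(83 + f\right)$)
$- \frac{18333}{q{\left(193 \right)}} - \frac{40620}{-29173} = - \frac{18333}{-3 + 2 \cdot 193^{2} + 83 \cdot 193} - \frac{40620}{-29173} = - \frac{18333}{-3 + 2 \cdot 37249 + 16019} - - \frac{40620}{29173} = - \frac{18333}{-3 + 74498 + 16019} + \frac{40620}{29173} = - \frac{18333}{90514} + \frac{40620}{29173} = \frac{3141850071}{2640564922}$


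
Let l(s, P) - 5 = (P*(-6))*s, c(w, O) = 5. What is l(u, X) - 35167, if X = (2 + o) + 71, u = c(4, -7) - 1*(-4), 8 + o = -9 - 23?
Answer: -36944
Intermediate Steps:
o = -40 (o = -8 + (-9 - 23) = -8 - 32 = -40)
u = 9 (u = 5 - 1*(-4) = 5 + 4 = 9)
X = 33 (X = (2 - 40) + 71 = -38 + 71 = 33)
l(s, P) = 5 - 6*P*s (l(s, P) = 5 + (P*(-6))*s = 5 + (-6*P)*s = 5 - 6*P*s)
l(u, X) - 35167 = (5 - 6*33*9) - 35167 = (5 - 1782) - 35167 = -1777 - 35167 = -36944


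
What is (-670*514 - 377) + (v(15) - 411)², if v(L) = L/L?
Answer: -176657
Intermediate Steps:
v(L) = 1
(-670*514 - 377) + (v(15) - 411)² = (-670*514 - 377) + (1 - 411)² = (-344380 - 377) + (-410)² = -344757 + 168100 = -176657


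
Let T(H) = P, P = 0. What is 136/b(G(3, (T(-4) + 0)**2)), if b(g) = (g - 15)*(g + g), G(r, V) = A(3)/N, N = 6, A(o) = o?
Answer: -272/29 ≈ -9.3793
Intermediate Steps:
T(H) = 0
G(r, V) = 1/2 (G(r, V) = 3/6 = 3*(1/6) = 1/2)
b(g) = 2*g*(-15 + g) (b(g) = (-15 + g)*(2*g) = 2*g*(-15 + g))
136/b(G(3, (T(-4) + 0)**2)) = 136/((2*(1/2)*(-15 + 1/2))) = 136/((2*(1/2)*(-29/2))) = 136/(-29/2) = 136*(-2/29) = -272/29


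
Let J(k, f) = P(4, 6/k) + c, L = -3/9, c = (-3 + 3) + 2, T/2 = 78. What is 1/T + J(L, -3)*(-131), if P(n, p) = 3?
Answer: -102179/156 ≈ -654.99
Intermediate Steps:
T = 156 (T = 2*78 = 156)
c = 2 (c = 0 + 2 = 2)
L = -⅓ (L = -3*⅑ = -⅓ ≈ -0.33333)
J(k, f) = 5 (J(k, f) = 3 + 2 = 5)
1/T + J(L, -3)*(-131) = 1/156 + 5*(-131) = 1/156 - 655 = -102179/156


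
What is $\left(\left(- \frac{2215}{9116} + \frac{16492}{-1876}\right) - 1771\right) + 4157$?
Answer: $\frac{1451784263}{610772} \approx 2377.0$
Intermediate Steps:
$\left(\left(- \frac{2215}{9116} + \frac{16492}{-1876}\right) - 1771\right) + 4157 = \left(\left(\left(-2215\right) \frac{1}{9116} + 16492 \left(- \frac{1}{1876}\right)\right) - 1771\right) + 4157 = \left(\left(- \frac{2215}{9116} - \frac{589}{67}\right) - 1771\right) + 4157 = \left(- \frac{5517729}{610772} - 1771\right) + 4157 = - \frac{1087194941}{610772} + 4157 = \frac{1451784263}{610772}$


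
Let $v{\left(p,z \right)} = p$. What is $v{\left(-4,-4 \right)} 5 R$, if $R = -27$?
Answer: $540$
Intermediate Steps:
$v{\left(-4,-4 \right)} 5 R = \left(-4\right) 5 \left(-27\right) = \left(-20\right) \left(-27\right) = 540$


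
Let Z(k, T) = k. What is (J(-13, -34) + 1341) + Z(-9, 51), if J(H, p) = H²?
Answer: 1501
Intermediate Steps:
(J(-13, -34) + 1341) + Z(-9, 51) = ((-13)² + 1341) - 9 = (169 + 1341) - 9 = 1510 - 9 = 1501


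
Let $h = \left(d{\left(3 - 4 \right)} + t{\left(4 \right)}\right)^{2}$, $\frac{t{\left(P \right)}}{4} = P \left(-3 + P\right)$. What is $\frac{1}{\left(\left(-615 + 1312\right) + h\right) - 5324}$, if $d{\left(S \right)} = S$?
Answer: $- \frac{1}{4402} \approx -0.00022717$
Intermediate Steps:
$t{\left(P \right)} = 4 P \left(-3 + P\right)$
$h = 225$ ($h = \left(\left(3 - 4\right) + 4 \cdot 4 \left(-3 + 4\right)\right)^{2} = \left(-1 + 4 \cdot 4 \cdot 1\right)^{2} = \left(-1 + 16\right)^{2} = 15^{2} = 225$)
$\frac{1}{\left(\left(-615 + 1312\right) + h\right) - 5324} = \frac{1}{\left(\left(-615 + 1312\right) + 225\right) - 5324} = \frac{1}{\left(697 + 225\right) - 5324} = \frac{1}{922 - 5324} = \frac{1}{-4402} = - \frac{1}{4402}$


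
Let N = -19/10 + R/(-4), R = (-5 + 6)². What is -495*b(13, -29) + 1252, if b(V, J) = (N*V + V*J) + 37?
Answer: 733549/4 ≈ 1.8339e+5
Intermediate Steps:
R = 1 (R = 1² = 1)
N = -43/20 (N = -19/10 + 1/(-4) = -19*⅒ + 1*(-¼) = -19/10 - ¼ = -43/20 ≈ -2.1500)
b(V, J) = 37 - 43*V/20 + J*V (b(V, J) = (-43*V/20 + V*J) + 37 = (-43*V/20 + J*V) + 37 = 37 - 43*V/20 + J*V)
-495*b(13, -29) + 1252 = -495*(37 - 43/20*13 - 29*13) + 1252 = -495*(37 - 559/20 - 377) + 1252 = -495*(-7359/20) + 1252 = 728541/4 + 1252 = 733549/4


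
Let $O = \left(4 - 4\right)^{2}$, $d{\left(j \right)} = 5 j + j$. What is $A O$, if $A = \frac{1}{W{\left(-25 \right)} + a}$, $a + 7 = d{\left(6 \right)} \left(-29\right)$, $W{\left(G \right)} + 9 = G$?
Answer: $0$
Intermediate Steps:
$d{\left(j \right)} = 6 j$
$W{\left(G \right)} = -9 + G$
$O = 0$ ($O = 0^{2} = 0$)
$a = -1051$ ($a = -7 + 6 \cdot 6 \left(-29\right) = -7 + 36 \left(-29\right) = -7 - 1044 = -1051$)
$A = - \frac{1}{1085}$ ($A = \frac{1}{\left(-9 - 25\right) - 1051} = \frac{1}{-34 - 1051} = \frac{1}{-1085} = - \frac{1}{1085} \approx -0.00092166$)
$A O = \left(- \frac{1}{1085}\right) 0 = 0$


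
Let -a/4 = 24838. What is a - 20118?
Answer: -119470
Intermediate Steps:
a = -99352 (a = -4*24838 = -99352)
a - 20118 = -99352 - 20118 = -119470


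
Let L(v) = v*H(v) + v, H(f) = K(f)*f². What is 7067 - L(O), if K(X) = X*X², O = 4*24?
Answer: -782757782725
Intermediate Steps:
O = 96
K(X) = X³
H(f) = f⁵ (H(f) = f³*f² = f⁵)
L(v) = v + v⁶ (L(v) = v*v⁵ + v = v⁶ + v = v + v⁶)
7067 - L(O) = 7067 - (96 + 96⁶) = 7067 - (96 + 782757789696) = 7067 - 1*782757789792 = 7067 - 782757789792 = -782757782725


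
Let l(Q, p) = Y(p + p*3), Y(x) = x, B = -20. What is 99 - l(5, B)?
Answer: 179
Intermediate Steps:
l(Q, p) = 4*p (l(Q, p) = p + p*3 = p + 3*p = 4*p)
99 - l(5, B) = 99 - 4*(-20) = 99 - 1*(-80) = 99 + 80 = 179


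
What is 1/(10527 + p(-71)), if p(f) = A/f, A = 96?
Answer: 71/747321 ≈ 9.5006e-5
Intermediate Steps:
p(f) = 96/f
1/(10527 + p(-71)) = 1/(10527 + 96/(-71)) = 1/(10527 + 96*(-1/71)) = 1/(10527 - 96/71) = 1/(747321/71) = 71/747321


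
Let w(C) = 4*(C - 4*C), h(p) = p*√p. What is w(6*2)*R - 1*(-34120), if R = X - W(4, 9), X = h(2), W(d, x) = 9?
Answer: 35416 - 288*√2 ≈ 35009.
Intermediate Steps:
h(p) = p^(3/2)
X = 2*√2 (X = 2^(3/2) = 2*√2 ≈ 2.8284)
w(C) = -12*C (w(C) = 4*(-3*C) = -12*C)
R = -9 + 2*√2 (R = 2*√2 - 1*9 = 2*√2 - 9 = -9 + 2*√2 ≈ -6.1716)
w(6*2)*R - 1*(-34120) = (-72*2)*(-9 + 2*√2) - 1*(-34120) = (-12*12)*(-9 + 2*√2) + 34120 = -144*(-9 + 2*√2) + 34120 = (1296 - 288*√2) + 34120 = 35416 - 288*√2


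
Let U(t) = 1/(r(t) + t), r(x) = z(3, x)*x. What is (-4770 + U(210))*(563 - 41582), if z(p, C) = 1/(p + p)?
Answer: 47936813331/245 ≈ 1.9566e+8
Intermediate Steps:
z(p, C) = 1/(2*p)
r(x) = x/6 (r(x) = ((½)/3)*x = ((½)*(⅓))*x = x/6)
U(t) = 6/(7*t) (U(t) = 1/(t/6 + t) = 1/(7*t/6) = 6/(7*t))
(-4770 + U(210))*(563 - 41582) = (-4770 + (6/7)/210)*(563 - 41582) = (-4770 + (6/7)*(1/210))*(-41019) = (-4770 + 1/245)*(-41019) = -1168649/245*(-41019) = 47936813331/245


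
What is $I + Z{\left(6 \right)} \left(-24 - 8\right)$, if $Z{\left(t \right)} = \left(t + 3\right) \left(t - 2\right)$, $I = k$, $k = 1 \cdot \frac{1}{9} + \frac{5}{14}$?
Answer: $- \frac{145093}{126} \approx -1151.5$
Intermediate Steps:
$k = \frac{59}{126}$ ($k = 1 \cdot \frac{1}{9} + 5 \cdot \frac{1}{14} = \frac{1}{9} + \frac{5}{14} = \frac{59}{126} \approx 0.46825$)
$I = \frac{59}{126} \approx 0.46825$
$Z{\left(t \right)} = \left(-2 + t\right) \left(3 + t\right)$ ($Z{\left(t \right)} = \left(3 + t\right) \left(-2 + t\right) = \left(-2 + t\right) \left(3 + t\right)$)
$I + Z{\left(6 \right)} \left(-24 - 8\right) = \frac{59}{126} + \left(-6 + 6 + 6^{2}\right) \left(-24 - 8\right) = \frac{59}{126} + \left(-6 + 6 + 36\right) \left(-32\right) = \frac{59}{126} + 36 \left(-32\right) = \frac{59}{126} - 1152 = - \frac{145093}{126}$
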